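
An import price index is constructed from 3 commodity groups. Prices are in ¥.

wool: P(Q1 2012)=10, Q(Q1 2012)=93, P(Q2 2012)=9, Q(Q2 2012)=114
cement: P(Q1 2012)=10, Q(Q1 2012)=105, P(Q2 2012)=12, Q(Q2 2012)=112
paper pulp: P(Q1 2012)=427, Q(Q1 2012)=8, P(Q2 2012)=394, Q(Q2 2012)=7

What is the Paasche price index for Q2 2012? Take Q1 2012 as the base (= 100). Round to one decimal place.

97.7

Paasche price index uses current-period quantities as weights.
ΣP(Q2 2012)·Q(Q2 2012) = 9×114 + 12×112 + 394×7 = 1026 + 1344 + 2758 = 5128
ΣP(Q1 2012)·Q(Q2 2012) = 10×114 + 10×112 + 427×7 = 1140 + 1120 + 2989 = 5249
Index = 5128 / 5249 × 100 = 97.6948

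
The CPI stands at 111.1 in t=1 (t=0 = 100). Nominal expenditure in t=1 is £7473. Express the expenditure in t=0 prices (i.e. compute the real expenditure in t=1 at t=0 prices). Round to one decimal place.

Real = Nominal ÷ (Index/100) = 7473 ÷ (111.1/100)
     = 7473 ÷ 1.111 = 6726.3726

6726.4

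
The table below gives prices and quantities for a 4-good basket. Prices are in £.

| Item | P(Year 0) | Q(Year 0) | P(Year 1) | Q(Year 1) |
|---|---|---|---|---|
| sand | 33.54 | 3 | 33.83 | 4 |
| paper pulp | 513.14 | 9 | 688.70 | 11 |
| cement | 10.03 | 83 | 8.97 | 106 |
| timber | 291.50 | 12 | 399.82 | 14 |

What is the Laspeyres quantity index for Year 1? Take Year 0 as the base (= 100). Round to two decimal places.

Laspeyres quantity index uses base-period prices as weights.
ΣP(Year 0)·Q(Year 1) = 33.54×4 + 513.14×11 + 10.03×106 + 291.50×14 = 134.16 + 5644.54 + 1063.18 + 4081 = 10922.88
ΣP(Year 0)·Q(Year 0) = 33.54×3 + 513.14×9 + 10.03×83 + 291.50×12 = 100.62 + 4618.26 + 832.49 + 3498 = 9049.37
Index = 10922.88 / 9049.37 × 100 = 120.7032

120.70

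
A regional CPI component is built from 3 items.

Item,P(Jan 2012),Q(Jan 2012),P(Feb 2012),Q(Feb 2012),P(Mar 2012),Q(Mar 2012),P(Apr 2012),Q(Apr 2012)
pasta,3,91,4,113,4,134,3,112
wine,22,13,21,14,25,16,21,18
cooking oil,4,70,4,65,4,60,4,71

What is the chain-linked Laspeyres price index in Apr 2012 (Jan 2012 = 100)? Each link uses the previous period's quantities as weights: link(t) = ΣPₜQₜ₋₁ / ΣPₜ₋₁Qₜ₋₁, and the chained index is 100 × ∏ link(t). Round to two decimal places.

95.95

Link Jan 2012→Feb 2012:
ΣP(Feb 2012)Q(Jan 2012) = 4×91 + 21×13 + 4×70 = 364 + 273 + 280 = 917
ΣP(Jan 2012)Q(Jan 2012) = 3×91 + 22×13 + 4×70 = 273 + 286 + 280 = 839
link = 917/839 = 1.092968
Link Feb 2012→Mar 2012:
ΣP(Mar 2012)Q(Feb 2012) = 4×113 + 25×14 + 4×65 = 452 + 350 + 260 = 1062
ΣP(Feb 2012)Q(Feb 2012) = 4×113 + 21×14 + 4×65 = 452 + 294 + 260 = 1006
link = 1062/1006 = 1.055666
Link Mar 2012→Apr 2012:
ΣP(Apr 2012)Q(Mar 2012) = 3×134 + 21×16 + 4×60 = 402 + 336 + 240 = 978
ΣP(Mar 2012)Q(Mar 2012) = 4×134 + 25×16 + 4×60 = 536 + 400 + 240 = 1176
link = 978/1176 = 0.831633
Chained index = 100 × 1.092968 × 1.055666 × 0.831633 = 95.9545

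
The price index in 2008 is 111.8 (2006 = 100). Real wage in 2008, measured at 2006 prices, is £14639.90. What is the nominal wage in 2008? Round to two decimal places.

Nominal = Real × (Index/100) = 14639.90 × (111.8/100)
        = 14639.90 × 1.118 = 16367.4082

16367.41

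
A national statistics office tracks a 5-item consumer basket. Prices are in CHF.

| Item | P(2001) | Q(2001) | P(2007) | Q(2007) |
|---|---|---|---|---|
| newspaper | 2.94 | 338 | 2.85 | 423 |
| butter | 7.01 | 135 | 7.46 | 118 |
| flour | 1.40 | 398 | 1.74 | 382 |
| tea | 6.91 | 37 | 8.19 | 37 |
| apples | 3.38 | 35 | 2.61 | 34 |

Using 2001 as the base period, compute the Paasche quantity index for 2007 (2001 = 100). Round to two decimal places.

Paasche quantity index uses current-period prices as weights.
ΣP(2007)·Q(2007) = 2.85×423 + 7.46×118 + 1.74×382 + 8.19×37 + 2.61×34 = 1205.55 + 880.28 + 664.68 + 303.03 + 88.74 = 3142.28
ΣP(2007)·Q(2001) = 2.85×338 + 7.46×135 + 1.74×398 + 8.19×37 + 2.61×35 = 963.3 + 1007.1 + 692.52 + 303.03 + 91.35 = 3057.3
Index = 3142.28 / 3057.3 × 100 = 102.7796

102.78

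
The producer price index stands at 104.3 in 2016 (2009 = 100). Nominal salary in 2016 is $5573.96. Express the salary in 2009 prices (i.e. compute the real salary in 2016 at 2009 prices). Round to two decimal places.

Real = Nominal ÷ (Index/100) = 5573.96 ÷ (104.3/100)
     = 5573.96 ÷ 1.043 = 5344.1611

5344.16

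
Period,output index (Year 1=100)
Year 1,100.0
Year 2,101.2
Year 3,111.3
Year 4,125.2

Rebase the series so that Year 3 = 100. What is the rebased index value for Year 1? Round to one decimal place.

89.8

Rebased(Year 1) = 100.0 / 111.3 × 100 = 89.8473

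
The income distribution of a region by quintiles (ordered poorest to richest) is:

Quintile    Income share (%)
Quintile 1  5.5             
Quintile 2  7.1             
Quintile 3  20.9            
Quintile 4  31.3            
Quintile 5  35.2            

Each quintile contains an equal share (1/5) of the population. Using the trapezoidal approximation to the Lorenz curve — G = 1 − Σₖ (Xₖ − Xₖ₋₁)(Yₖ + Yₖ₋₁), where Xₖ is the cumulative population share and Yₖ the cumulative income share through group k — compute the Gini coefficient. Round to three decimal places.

Cumulative income shares Yₖ: 0.0550, 0.1260, 0.3350, 0.6480, 1.0000
Σ (Xₖ−Xₖ₋₁)(Yₖ+Yₖ₋₁) = (1/5)(0.0550+0.0000) + (1/5)(0.1260+0.0550) + (1/5)(0.3350+0.1260) + (1/5)(0.6480+0.3350) + (1/5)(1.0000+0.6480)
  = 0.0110 + 0.0362 + 0.0922 + 0.1966 + 0.3296 = 0.6656
G = 1 − 0.6656 = 0.3344

0.334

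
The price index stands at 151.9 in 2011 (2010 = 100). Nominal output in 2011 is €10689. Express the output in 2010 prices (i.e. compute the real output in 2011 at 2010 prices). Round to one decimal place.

7036.9

Real = Nominal ÷ (Index/100) = 10689 ÷ (151.9/100)
     = 10689 ÷ 1.519 = 7036.8664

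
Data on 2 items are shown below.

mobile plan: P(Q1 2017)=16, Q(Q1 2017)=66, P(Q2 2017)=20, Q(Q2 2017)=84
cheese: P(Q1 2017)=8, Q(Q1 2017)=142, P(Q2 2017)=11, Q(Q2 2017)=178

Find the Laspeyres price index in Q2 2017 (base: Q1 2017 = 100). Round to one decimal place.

131.5

Laspeyres price index uses base-period quantities as weights.
ΣP(Q2 2017)·Q(Q1 2017) = 20×66 + 11×142 = 1320 + 1562 = 2882
ΣP(Q1 2017)·Q(Q1 2017) = 16×66 + 8×142 = 1056 + 1136 = 2192
Index = 2882 / 2192 × 100 = 131.4781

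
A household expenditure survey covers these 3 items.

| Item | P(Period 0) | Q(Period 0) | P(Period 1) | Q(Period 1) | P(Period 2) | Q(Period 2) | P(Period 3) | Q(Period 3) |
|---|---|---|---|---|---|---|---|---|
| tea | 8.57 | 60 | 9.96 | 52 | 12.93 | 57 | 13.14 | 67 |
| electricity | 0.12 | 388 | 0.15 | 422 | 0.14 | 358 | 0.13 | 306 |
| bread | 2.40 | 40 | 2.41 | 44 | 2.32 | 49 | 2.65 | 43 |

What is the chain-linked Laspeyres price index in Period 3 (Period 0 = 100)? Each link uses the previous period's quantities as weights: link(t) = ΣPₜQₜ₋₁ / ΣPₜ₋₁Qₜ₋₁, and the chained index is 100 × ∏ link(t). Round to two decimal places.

142.69

Link Period 0→Period 1:
ΣP(Period 1)Q(Period 0) = 9.96×60 + 0.15×388 + 2.41×40 = 597.6 + 58.2 + 96.4 = 752.2
ΣP(Period 0)Q(Period 0) = 8.57×60 + 0.12×388 + 2.40×40 = 514.2 + 46.56 + 96 = 656.76
link = 752.2/656.76 = 1.145319
Link Period 1→Period 2:
ΣP(Period 2)Q(Period 1) = 12.93×52 + 0.14×422 + 2.32×44 = 672.36 + 59.08 + 102.08 = 833.52
ΣP(Period 1)Q(Period 1) = 9.96×52 + 0.15×422 + 2.41×44 = 517.92 + 63.3 + 106.04 = 687.26
link = 833.52/687.26 = 1.212816
Link Period 2→Period 3:
ΣP(Period 3)Q(Period 2) = 13.14×57 + 0.13×358 + 2.65×49 = 748.98 + 46.54 + 129.85 = 925.37
ΣP(Period 2)Q(Period 2) = 12.93×57 + 0.14×358 + 2.32×49 = 737.01 + 50.12 + 113.68 = 900.81
link = 925.37/900.81 = 1.027264
Chained index = 100 × 1.145319 × 1.212816 × 1.027264 = 142.6934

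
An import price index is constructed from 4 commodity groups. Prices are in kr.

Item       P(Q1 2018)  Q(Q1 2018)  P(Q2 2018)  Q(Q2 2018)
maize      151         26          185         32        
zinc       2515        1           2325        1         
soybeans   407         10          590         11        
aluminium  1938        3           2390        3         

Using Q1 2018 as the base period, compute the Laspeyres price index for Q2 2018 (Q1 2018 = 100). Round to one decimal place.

Laspeyres price index uses base-period quantities as weights.
ΣP(Q2 2018)·Q(Q1 2018) = 185×26 + 2325×1 + 590×10 + 2390×3 = 4810 + 2325 + 5900 + 7170 = 20205
ΣP(Q1 2018)·Q(Q1 2018) = 151×26 + 2515×1 + 407×10 + 1938×3 = 3926 + 2515 + 4070 + 5814 = 16325
Index = 20205 / 16325 × 100 = 123.7672

123.8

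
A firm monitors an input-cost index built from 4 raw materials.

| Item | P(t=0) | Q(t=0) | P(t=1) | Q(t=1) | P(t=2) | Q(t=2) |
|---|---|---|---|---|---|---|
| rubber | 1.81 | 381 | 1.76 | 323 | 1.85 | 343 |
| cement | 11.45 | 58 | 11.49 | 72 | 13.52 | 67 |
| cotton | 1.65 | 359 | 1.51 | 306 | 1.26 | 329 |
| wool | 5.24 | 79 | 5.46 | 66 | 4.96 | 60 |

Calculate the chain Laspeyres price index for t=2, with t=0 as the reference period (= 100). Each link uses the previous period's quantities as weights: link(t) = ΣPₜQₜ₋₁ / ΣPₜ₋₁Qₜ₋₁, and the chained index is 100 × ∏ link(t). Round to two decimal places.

100.80

Link t=0→t=1:
ΣP(t=1)Q(t=0) = 1.76×381 + 11.49×58 + 1.51×359 + 5.46×79 = 670.56 + 666.42 + 542.09 + 431.34 = 2310.41
ΣP(t=0)Q(t=0) = 1.81×381 + 11.45×58 + 1.65×359 + 5.24×79 = 689.61 + 664.1 + 592.35 + 413.96 = 2360.02
link = 2310.41/2360.02 = 0.978979
Link t=1→t=2:
ΣP(t=2)Q(t=1) = 1.85×323 + 13.52×72 + 1.26×306 + 4.96×66 = 597.55 + 973.44 + 385.56 + 327.36 = 2283.91
ΣP(t=1)Q(t=1) = 1.76×323 + 11.49×72 + 1.51×306 + 5.46×66 = 568.48 + 827.28 + 462.06 + 360.36 = 2218.18
link = 2283.91/2218.18 = 1.029632
Chained index = 100 × 0.978979 × 1.029632 = 100.7988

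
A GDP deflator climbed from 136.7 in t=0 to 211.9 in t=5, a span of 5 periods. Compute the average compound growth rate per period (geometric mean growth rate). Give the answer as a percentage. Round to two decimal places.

9.16%

Growth factor = (211.9/136.7)^(1/5) = (1.550110)^(1/5) = 1.091623
Growth rate = 1.091623 − 1 = 0.091623 = 9.1623%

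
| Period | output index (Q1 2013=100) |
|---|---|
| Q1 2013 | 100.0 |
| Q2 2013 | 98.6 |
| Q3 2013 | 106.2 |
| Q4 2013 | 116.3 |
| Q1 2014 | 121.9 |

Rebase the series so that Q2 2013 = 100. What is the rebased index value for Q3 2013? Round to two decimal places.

107.71

Rebased(Q3 2013) = 106.2 / 98.6 × 100 = 107.7079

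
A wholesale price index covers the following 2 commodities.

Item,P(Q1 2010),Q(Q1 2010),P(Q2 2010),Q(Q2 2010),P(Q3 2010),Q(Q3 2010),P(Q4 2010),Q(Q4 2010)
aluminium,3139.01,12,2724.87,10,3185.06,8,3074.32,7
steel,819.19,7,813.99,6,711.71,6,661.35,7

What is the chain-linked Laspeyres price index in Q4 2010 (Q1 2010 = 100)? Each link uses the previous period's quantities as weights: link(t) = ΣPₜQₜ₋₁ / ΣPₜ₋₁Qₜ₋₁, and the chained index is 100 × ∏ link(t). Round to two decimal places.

Link Q1 2010→Q2 2010:
ΣP(Q2 2010)Q(Q1 2010) = 2724.87×12 + 813.99×7 = 32698.44 + 5697.93 = 38396.37
ΣP(Q1 2010)Q(Q1 2010) = 3139.01×12 + 819.19×7 = 37668.12 + 5734.33 = 43402.45
link = 38396.37/43402.45 = 0.884659
Link Q2 2010→Q3 2010:
ΣP(Q3 2010)Q(Q2 2010) = 3185.06×10 + 711.71×6 = 31850.6 + 4270.26 = 36120.86
ΣP(Q2 2010)Q(Q2 2010) = 2724.87×10 + 813.99×6 = 27248.7 + 4883.94 = 32132.64
link = 36120.86/32132.64 = 1.124117
Link Q3 2010→Q4 2010:
ΣP(Q4 2010)Q(Q3 2010) = 3074.32×8 + 661.35×6 = 24594.56 + 3968.1 = 28562.66
ΣP(Q3 2010)Q(Q3 2010) = 3185.06×8 + 711.71×6 = 25480.48 + 4270.26 = 29750.74
link = 28562.66/29750.74 = 0.960066
Chained index = 100 × 0.884659 × 1.124117 × 0.960066 = 95.4747

95.47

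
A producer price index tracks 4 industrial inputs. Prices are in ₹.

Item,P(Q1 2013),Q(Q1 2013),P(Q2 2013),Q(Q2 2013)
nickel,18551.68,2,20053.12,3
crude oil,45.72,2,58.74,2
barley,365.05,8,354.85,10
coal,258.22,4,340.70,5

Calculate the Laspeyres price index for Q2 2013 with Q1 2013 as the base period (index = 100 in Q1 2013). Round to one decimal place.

Laspeyres price index uses base-period quantities as weights.
ΣP(Q2 2013)·Q(Q1 2013) = 20053.12×2 + 58.74×2 + 354.85×8 + 340.70×4 = 40106.24 + 117.48 + 2838.8 + 1362.8 = 44425.32
ΣP(Q1 2013)·Q(Q1 2013) = 18551.68×2 + 45.72×2 + 365.05×8 + 258.22×4 = 37103.36 + 91.44 + 2920.4 + 1032.88 = 41148.08
Index = 44425.32 / 41148.08 × 100 = 107.9645

108.0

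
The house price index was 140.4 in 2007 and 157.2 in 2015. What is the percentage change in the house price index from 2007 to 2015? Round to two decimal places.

11.97%

Change = (157.2 − 140.4) / 140.4 × 100
       = 16.8 / 140.4 × 100 = 11.9658%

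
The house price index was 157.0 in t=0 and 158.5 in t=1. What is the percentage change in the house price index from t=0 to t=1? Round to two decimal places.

0.96%

Change = (158.5 − 157.0) / 157.0 × 100
       = 1.5 / 157.0 × 100 = 0.9554%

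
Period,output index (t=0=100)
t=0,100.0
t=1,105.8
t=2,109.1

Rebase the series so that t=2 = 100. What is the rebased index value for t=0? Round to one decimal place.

91.7

Rebased(t=0) = 100.0 / 109.1 × 100 = 91.6590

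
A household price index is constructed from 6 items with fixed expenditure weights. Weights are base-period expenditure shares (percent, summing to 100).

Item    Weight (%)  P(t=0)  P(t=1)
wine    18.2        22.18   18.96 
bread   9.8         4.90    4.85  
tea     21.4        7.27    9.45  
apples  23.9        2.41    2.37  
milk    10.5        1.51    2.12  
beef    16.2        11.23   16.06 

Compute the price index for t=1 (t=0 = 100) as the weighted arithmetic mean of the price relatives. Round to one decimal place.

114.5

wine: 18.2 × (18.96/22.18) = 18.2 × 0.854824 = 15.5578
bread: 9.8 × (4.85/4.90) = 9.8 × 0.989796 = 9.7000
tea: 21.4 × (9.45/7.27) = 21.4 × 1.299862 = 27.8171
apples: 23.9 × (2.37/2.41) = 23.9 × 0.983402 = 23.5033
milk: 10.5 × (2.12/1.51) = 10.5 × 1.403974 = 14.7417
beef: 16.2 × (16.06/11.23) = 16.2 × 1.430098 = 23.1676
Index = Σ wᵢ·(p₁ᵢ/p₀ᵢ) = 15.5578 + 9.7000 + 27.8171 + 23.5033 + 14.7417 + 23.1676 = 114.4875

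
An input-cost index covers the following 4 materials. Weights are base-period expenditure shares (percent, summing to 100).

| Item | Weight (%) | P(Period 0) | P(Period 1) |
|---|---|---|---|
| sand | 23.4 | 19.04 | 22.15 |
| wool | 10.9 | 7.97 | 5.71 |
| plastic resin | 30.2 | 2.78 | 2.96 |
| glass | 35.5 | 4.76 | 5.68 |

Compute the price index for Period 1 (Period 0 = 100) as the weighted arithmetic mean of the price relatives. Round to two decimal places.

109.55

sand: 23.4 × (22.15/19.04) = 23.4 × 1.163340 = 27.2222
wool: 10.9 × (5.71/7.97) = 10.9 × 0.716437 = 7.8092
plastic resin: 30.2 × (2.96/2.78) = 30.2 × 1.064748 = 32.1554
glass: 35.5 × (5.68/4.76) = 35.5 × 1.193277 = 42.3613
Index = Σ wᵢ·(p₁ᵢ/p₀ᵢ) = 27.2222 + 7.8092 + 32.1554 + 42.3613 = 109.5481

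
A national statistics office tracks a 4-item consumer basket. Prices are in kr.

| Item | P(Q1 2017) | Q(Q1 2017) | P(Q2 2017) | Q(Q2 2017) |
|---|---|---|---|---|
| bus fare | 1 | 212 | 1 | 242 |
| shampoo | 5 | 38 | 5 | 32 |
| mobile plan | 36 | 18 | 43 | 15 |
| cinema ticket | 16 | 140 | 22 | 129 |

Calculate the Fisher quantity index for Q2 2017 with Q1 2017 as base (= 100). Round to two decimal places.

Laspeyres component (base-period weights):
ΣP(Q1 2017)Q(Q2 2017) = 1×242 + 5×32 + 36×15 + 16×129 = 242 + 160 + 540 + 2064 = 3006
ΣP(Q1 2017)Q(Q1 2017) = 1×212 + 5×38 + 36×18 + 16×140 = 212 + 190 + 648 + 2240 = 3290
L = 3006 / 3290 × 100 = 91.3678
Paasche component (current-period weights):
ΣP(Q2 2017)Q(Q2 2017) = 1×242 + 5×32 + 43×15 + 22×129 = 242 + 160 + 645 + 2838 = 3885
ΣP(Q2 2017)Q(Q1 2017) = 1×212 + 5×38 + 43×18 + 22×140 = 212 + 190 + 774 + 3080 = 4256
P = 3885 / 4256 × 100 = 91.2829
Fisher = √(L × P) = √(91.3678 × 91.2829) = 91.3253

91.33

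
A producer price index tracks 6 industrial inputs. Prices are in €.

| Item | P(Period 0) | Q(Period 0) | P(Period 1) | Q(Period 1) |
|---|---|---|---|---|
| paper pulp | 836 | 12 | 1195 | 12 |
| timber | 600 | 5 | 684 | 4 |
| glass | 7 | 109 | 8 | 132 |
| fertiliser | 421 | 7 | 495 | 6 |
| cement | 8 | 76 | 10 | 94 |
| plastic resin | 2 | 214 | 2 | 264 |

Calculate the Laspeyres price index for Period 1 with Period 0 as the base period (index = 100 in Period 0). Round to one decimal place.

Laspeyres price index uses base-period quantities as weights.
ΣP(Period 1)·Q(Period 0) = 1195×12 + 684×5 + 8×109 + 495×7 + 10×76 + 2×214 = 14340 + 3420 + 872 + 3465 + 760 + 428 = 23285
ΣP(Period 0)·Q(Period 0) = 836×12 + 600×5 + 7×109 + 421×7 + 8×76 + 2×214 = 10032 + 3000 + 763 + 2947 + 608 + 428 = 17778
Index = 23285 / 17778 × 100 = 130.9765

131.0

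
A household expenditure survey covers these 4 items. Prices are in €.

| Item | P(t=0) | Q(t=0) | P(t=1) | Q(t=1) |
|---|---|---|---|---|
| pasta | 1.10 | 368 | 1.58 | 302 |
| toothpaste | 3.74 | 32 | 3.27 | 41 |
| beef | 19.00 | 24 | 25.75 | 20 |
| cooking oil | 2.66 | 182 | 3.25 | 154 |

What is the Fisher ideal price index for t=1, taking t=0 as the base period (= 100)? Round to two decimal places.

Laspeyres component (base-period weights):
ΣP(t=1)Q(t=0) = 1.58×368 + 3.27×32 + 25.75×24 + 3.25×182 = 581.44 + 104.64 + 618 + 591.5 = 1895.58
ΣP(t=0)Q(t=0) = 1.10×368 + 3.74×32 + 19.00×24 + 2.66×182 = 404.8 + 119.68 + 456 + 484.12 = 1464.6
L = 1895.58 / 1464.6 × 100 = 129.4265
Paasche component (current-period weights):
ΣP(t=1)Q(t=1) = 1.58×302 + 3.27×41 + 25.75×20 + 3.25×154 = 477.16 + 134.07 + 515 + 500.5 = 1626.73
ΣP(t=0)Q(t=1) = 1.10×302 + 3.74×41 + 19.00×20 + 2.66×154 = 332.2 + 153.34 + 380 + 409.64 = 1275.18
P = 1626.73 / 1275.18 × 100 = 127.5687
Fisher = √(L × P) = √(129.4265 × 127.5687) = 128.4942

128.49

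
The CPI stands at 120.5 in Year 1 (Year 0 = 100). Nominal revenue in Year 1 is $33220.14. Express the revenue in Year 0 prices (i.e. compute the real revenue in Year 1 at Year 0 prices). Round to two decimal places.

Real = Nominal ÷ (Index/100) = 33220.14 ÷ (120.5/100)
     = 33220.14 ÷ 1.205 = 27568.5809

27568.58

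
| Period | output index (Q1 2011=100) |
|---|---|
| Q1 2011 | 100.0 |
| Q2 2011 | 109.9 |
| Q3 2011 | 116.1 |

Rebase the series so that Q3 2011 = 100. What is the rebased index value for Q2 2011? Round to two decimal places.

Rebased(Q2 2011) = 109.9 / 116.1 × 100 = 94.6598

94.66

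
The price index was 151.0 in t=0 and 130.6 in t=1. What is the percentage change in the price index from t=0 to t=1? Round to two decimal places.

-13.51%

Change = (130.6 − 151.0) / 151.0 × 100
       = -20.4 / 151.0 × 100 = -13.5099%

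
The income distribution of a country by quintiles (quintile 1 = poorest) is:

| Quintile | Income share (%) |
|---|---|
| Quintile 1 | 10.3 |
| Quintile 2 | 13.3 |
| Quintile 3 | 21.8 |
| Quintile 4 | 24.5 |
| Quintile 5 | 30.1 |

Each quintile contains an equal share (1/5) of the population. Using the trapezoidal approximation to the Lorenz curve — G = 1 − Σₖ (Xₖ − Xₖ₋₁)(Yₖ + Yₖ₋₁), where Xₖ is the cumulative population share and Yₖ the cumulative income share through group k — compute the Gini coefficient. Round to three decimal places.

Cumulative income shares Yₖ: 0.1030, 0.2360, 0.4540, 0.6990, 1.0000
Σ (Xₖ−Xₖ₋₁)(Yₖ+Yₖ₋₁) = (1/5)(0.1030+0.0000) + (1/5)(0.2360+0.1030) + (1/5)(0.4540+0.2360) + (1/5)(0.6990+0.4540) + (1/5)(1.0000+0.6990)
  = 0.0206 + 0.0678 + 0.1380 + 0.2306 + 0.3398 = 0.7968
G = 1 − 0.7968 = 0.2032

0.203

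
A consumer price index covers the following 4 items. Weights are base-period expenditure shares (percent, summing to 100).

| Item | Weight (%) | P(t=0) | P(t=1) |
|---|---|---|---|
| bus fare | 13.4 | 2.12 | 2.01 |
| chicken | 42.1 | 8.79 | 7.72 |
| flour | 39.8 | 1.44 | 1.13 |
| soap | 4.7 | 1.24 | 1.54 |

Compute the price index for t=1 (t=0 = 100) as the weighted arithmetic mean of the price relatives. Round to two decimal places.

86.75

bus fare: 13.4 × (2.01/2.12) = 13.4 × 0.948113 = 12.7047
chicken: 42.1 × (7.72/8.79) = 42.1 × 0.878271 = 36.9752
flour: 39.8 × (1.13/1.44) = 39.8 × 0.784722 = 31.2319
soap: 4.7 × (1.54/1.24) = 4.7 × 1.241935 = 5.8371
Index = Σ wᵢ·(p₁ᵢ/p₀ᵢ) = 12.7047 + 36.9752 + 31.2319 + 5.8371 = 86.7490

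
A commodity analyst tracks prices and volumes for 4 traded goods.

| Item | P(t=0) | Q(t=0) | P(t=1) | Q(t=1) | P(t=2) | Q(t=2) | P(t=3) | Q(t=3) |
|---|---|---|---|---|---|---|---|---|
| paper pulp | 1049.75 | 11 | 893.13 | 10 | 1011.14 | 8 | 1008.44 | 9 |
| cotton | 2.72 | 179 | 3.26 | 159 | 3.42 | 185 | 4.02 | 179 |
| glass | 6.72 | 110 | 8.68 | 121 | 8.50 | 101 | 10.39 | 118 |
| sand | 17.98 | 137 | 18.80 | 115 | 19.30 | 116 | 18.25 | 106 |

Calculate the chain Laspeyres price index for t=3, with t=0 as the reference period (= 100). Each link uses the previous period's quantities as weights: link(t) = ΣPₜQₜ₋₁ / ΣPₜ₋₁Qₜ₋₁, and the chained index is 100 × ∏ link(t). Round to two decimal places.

Link t=0→t=1:
ΣP(t=1)Q(t=0) = 893.13×11 + 3.26×179 + 8.68×110 + 18.80×137 = 9824.43 + 583.54 + 954.8 + 2575.6 = 13938.37
ΣP(t=0)Q(t=0) = 1049.75×11 + 2.72×179 + 6.72×110 + 17.98×137 = 11547.25 + 486.88 + 739.2 + 2463.26 = 15236.59
link = 13938.37/15236.59 = 0.914796
Link t=1→t=2:
ΣP(t=2)Q(t=1) = 1011.14×10 + 3.42×159 + 8.50×121 + 19.30×115 = 10111.4 + 543.78 + 1028.5 + 2219.5 = 13903.18
ΣP(t=1)Q(t=1) = 893.13×10 + 3.26×159 + 8.68×121 + 18.80×115 = 8931.3 + 518.34 + 1050.28 + 2162 = 12661.92
link = 13903.18/12661.92 = 1.098031
Link t=2→t=3:
ΣP(t=3)Q(t=2) = 1008.44×8 + 4.02×185 + 10.39×101 + 18.25×116 = 8067.52 + 743.7 + 1049.39 + 2117 = 11977.61
ΣP(t=2)Q(t=2) = 1011.14×8 + 3.42×185 + 8.50×101 + 19.30×116 = 8089.12 + 632.7 + 858.5 + 2238.8 = 11819.12
link = 11977.61/11819.12 = 1.013410
Chained index = 100 × 0.914796 × 1.098031 × 1.013410 = 101.7944

101.79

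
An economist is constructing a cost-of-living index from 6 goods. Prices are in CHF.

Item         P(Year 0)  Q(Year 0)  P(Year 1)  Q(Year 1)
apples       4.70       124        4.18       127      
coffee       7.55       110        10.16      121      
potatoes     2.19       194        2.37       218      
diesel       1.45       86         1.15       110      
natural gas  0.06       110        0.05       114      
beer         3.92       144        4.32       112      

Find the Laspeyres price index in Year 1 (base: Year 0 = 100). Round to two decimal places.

Laspeyres price index uses base-period quantities as weights.
ΣP(Year 1)·Q(Year 0) = 4.18×124 + 10.16×110 + 2.37×194 + 1.15×86 + 0.05×110 + 4.32×144 = 518.32 + 1117.6 + 459.78 + 98.9 + 5.5 + 622.08 = 2822.18
ΣP(Year 0)·Q(Year 0) = 4.70×124 + 7.55×110 + 2.19×194 + 1.45×86 + 0.06×110 + 3.92×144 = 582.8 + 830.5 + 424.86 + 124.7 + 6.6 + 564.48 = 2533.94
Index = 2822.18 / 2533.94 × 100 = 111.3752

111.38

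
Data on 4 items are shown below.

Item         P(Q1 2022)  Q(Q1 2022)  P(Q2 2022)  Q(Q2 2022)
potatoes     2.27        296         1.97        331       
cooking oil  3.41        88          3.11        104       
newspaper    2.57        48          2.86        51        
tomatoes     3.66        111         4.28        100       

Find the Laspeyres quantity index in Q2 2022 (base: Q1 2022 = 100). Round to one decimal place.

Laspeyres quantity index uses base-period prices as weights.
ΣP(Q1 2022)·Q(Q2 2022) = 2.27×331 + 3.41×104 + 2.57×51 + 3.66×100 = 751.37 + 354.64 + 131.07 + 366 = 1603.08
ΣP(Q1 2022)·Q(Q1 2022) = 2.27×296 + 3.41×88 + 2.57×48 + 3.66×111 = 671.92 + 300.08 + 123.36 + 406.26 = 1501.62
Index = 1603.08 / 1501.62 × 100 = 106.7567

106.8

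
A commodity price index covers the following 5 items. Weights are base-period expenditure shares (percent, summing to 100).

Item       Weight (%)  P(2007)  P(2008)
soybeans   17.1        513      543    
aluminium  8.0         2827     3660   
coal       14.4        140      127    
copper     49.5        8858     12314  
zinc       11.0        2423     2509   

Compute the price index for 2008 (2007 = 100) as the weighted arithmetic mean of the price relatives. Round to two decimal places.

soybeans: 17.1 × (543/513) = 17.1 × 1.058480 = 18.1000
aluminium: 8.0 × (3660/2827) = 8.0 × 1.294659 = 10.3573
coal: 14.4 × (127/140) = 14.4 × 0.907143 = 13.0629
copper: 49.5 × (12314/8858) = 49.5 × 1.390156 = 68.8127
zinc: 11.0 × (2509/2423) = 11.0 × 1.035493 = 11.3904
Index = Σ wᵢ·(p₁ᵢ/p₀ᵢ) = 18.1000 + 10.3573 + 13.0629 + 68.8127 + 11.3904 = 121.7233

121.72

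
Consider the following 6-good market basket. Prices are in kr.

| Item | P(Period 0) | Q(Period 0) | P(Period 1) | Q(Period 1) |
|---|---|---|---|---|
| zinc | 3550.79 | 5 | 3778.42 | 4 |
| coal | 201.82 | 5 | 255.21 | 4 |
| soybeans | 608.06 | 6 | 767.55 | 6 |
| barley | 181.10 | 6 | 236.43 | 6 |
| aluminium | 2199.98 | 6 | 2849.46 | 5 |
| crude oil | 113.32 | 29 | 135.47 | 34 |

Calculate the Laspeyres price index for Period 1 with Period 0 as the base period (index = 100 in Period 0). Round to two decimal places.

118.09

Laspeyres price index uses base-period quantities as weights.
ΣP(Period 1)·Q(Period 0) = 3778.42×5 + 255.21×5 + 767.55×6 + 236.43×6 + 2849.46×6 + 135.47×29 = 18892.1 + 1276.05 + 4605.3 + 1418.58 + 17096.76 + 3928.63 = 47217.42
ΣP(Period 0)·Q(Period 0) = 3550.79×5 + 201.82×5 + 608.06×6 + 181.10×6 + 2199.98×6 + 113.32×29 = 17753.95 + 1009.1 + 3648.36 + 1086.6 + 13199.88 + 3286.28 = 39984.17
Index = 47217.42 / 39984.17 × 100 = 118.0903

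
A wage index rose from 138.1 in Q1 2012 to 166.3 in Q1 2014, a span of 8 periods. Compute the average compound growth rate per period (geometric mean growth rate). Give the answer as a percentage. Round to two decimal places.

2.35%

Growth factor = (166.3/138.1)^(1/8) = (1.204200)^(1/8) = 1.023499
Growth rate = 1.023499 − 1 = 0.023499 = 2.3499%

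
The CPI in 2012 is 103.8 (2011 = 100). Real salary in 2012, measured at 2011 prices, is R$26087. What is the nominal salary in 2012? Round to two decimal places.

Nominal = Real × (Index/100) = 26087 × (103.8/100)
        = 26087 × 1.038 = 27078.3060

27078.31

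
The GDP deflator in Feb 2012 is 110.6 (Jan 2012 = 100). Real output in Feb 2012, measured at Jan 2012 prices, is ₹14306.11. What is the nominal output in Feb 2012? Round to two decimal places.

Nominal = Real × (Index/100) = 14306.11 × (110.6/100)
        = 14306.11 × 1.106 = 15822.5577

15822.56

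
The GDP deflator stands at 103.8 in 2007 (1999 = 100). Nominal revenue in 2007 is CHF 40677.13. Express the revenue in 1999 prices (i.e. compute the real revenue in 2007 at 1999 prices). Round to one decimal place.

39188.0

Real = Nominal ÷ (Index/100) = 40677.13 ÷ (103.8/100)
     = 40677.13 ÷ 1.038 = 39187.9865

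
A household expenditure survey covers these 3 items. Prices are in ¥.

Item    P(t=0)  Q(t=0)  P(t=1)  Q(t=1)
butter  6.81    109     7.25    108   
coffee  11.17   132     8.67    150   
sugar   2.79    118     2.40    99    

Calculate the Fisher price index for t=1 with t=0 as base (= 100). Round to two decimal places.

Laspeyres component (base-period weights):
ΣP(t=1)Q(t=0) = 7.25×109 + 8.67×132 + 2.40×118 = 790.25 + 1144.44 + 283.2 = 2217.89
ΣP(t=0)Q(t=0) = 6.81×109 + 11.17×132 + 2.79×118 = 742.29 + 1474.44 + 329.22 = 2545.95
L = 2217.89 / 2545.95 × 100 = 87.1144
Paasche component (current-period weights):
ΣP(t=1)Q(t=1) = 7.25×108 + 8.67×150 + 2.40×99 = 783 + 1300.5 + 237.6 = 2321.1
ΣP(t=0)Q(t=1) = 6.81×108 + 11.17×150 + 2.79×99 = 735.48 + 1675.5 + 276.21 = 2687.19
P = 2321.1 / 2687.19 × 100 = 86.3765
Fisher = √(L × P) = √(87.1144 × 86.3765) = 86.7447

86.74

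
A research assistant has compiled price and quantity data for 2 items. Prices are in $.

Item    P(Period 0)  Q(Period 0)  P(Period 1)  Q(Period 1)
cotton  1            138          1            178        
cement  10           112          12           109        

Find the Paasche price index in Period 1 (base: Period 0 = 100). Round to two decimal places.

Paasche price index uses current-period quantities as weights.
ΣP(Period 1)·Q(Period 1) = 1×178 + 12×109 = 178 + 1308 = 1486
ΣP(Period 0)·Q(Period 1) = 1×178 + 10×109 = 178 + 1090 = 1268
Index = 1486 / 1268 × 100 = 117.1924

117.19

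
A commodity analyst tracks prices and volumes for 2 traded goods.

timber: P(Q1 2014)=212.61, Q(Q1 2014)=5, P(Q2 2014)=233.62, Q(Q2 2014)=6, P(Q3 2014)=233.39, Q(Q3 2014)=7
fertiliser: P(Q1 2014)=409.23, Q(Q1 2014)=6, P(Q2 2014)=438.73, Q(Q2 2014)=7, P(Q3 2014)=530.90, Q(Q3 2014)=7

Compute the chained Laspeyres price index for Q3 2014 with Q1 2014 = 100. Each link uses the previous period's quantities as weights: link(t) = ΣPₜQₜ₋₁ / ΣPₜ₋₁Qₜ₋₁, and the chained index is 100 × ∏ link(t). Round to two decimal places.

123.56

Link Q1 2014→Q2 2014:
ΣP(Q2 2014)Q(Q1 2014) = 233.62×5 + 438.73×6 = 1168.1 + 2632.38 = 3800.48
ΣP(Q1 2014)Q(Q1 2014) = 212.61×5 + 409.23×6 = 1063.05 + 2455.38 = 3518.43
link = 3800.48/3518.43 = 1.080164
Link Q2 2014→Q3 2014:
ΣP(Q3 2014)Q(Q2 2014) = 233.39×6 + 530.90×7 = 1400.34 + 3716.3 = 5116.64
ΣP(Q2 2014)Q(Q2 2014) = 233.62×6 + 438.73×7 = 1401.72 + 3071.11 = 4472.83
link = 5116.64/4472.83 = 1.143938
Chained index = 100 × 1.080164 × 1.143938 = 123.5640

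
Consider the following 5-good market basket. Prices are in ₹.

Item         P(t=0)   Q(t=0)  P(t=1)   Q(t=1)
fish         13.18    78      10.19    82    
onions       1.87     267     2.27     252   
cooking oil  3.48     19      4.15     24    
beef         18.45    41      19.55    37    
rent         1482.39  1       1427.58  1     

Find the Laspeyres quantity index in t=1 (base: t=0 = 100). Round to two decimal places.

99.17

Laspeyres quantity index uses base-period prices as weights.
ΣP(t=0)·Q(t=1) = 13.18×82 + 1.87×252 + 3.48×24 + 18.45×37 + 1482.39×1 = 1080.76 + 471.24 + 83.52 + 682.65 + 1482.39 = 3800.56
ΣP(t=0)·Q(t=0) = 13.18×78 + 1.87×267 + 3.48×19 + 18.45×41 + 1482.39×1 = 1028.04 + 499.29 + 66.12 + 756.45 + 1482.39 = 3832.29
Index = 3800.56 / 3832.29 × 100 = 99.1720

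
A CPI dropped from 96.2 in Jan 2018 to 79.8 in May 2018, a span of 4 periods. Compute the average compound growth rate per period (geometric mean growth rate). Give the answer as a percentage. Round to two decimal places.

-4.57%

Growth factor = (79.8/96.2)^(1/4) = (0.829522)^(1/4) = 0.954348
Growth rate = 0.954348 − 1 = -0.045652 = -4.5652%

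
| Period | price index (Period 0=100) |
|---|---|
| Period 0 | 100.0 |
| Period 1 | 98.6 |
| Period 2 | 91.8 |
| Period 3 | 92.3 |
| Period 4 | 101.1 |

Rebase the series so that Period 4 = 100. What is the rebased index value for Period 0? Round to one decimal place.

Rebased(Period 0) = 100.0 / 101.1 × 100 = 98.9120

98.9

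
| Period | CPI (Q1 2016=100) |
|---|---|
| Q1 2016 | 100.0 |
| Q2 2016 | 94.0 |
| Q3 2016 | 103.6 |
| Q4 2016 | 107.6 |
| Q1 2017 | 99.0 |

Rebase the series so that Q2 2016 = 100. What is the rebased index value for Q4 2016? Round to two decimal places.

114.47

Rebased(Q4 2016) = 107.6 / 94.0 × 100 = 114.4681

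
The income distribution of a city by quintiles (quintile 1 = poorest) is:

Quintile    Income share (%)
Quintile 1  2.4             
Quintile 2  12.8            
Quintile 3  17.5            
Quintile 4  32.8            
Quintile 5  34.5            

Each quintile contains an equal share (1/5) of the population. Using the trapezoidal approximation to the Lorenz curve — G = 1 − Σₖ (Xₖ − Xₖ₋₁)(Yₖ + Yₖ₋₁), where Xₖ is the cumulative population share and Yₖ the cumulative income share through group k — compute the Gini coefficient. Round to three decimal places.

Cumulative income shares Yₖ: 0.0240, 0.1520, 0.3270, 0.6550, 1.0000
Σ (Xₖ−Xₖ₋₁)(Yₖ+Yₖ₋₁) = (1/5)(0.0240+0.0000) + (1/5)(0.1520+0.0240) + (1/5)(0.3270+0.1520) + (1/5)(0.6550+0.3270) + (1/5)(1.0000+0.6550)
  = 0.0048 + 0.0352 + 0.0958 + 0.1964 + 0.3310 = 0.6632
G = 1 − 0.6632 = 0.3368

0.337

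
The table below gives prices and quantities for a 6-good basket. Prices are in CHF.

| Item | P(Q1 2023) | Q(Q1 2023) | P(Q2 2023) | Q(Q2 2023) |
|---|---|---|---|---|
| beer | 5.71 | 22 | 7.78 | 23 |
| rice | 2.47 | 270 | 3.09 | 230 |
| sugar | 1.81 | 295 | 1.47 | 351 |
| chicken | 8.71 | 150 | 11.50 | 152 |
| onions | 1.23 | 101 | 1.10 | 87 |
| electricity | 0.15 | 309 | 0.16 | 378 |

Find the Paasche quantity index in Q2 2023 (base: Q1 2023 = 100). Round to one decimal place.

Paasche quantity index uses current-period prices as weights.
ΣP(Q2 2023)·Q(Q2 2023) = 7.78×23 + 3.09×230 + 1.47×351 + 11.50×152 + 1.10×87 + 0.16×378 = 178.94 + 710.7 + 515.97 + 1748 + 95.7 + 60.48 = 3309.79
ΣP(Q2 2023)·Q(Q1 2023) = 7.78×22 + 3.09×270 + 1.47×295 + 11.50×150 + 1.10×101 + 0.16×309 = 171.16 + 834.3 + 433.65 + 1725 + 111.1 + 49.44 = 3324.65
Index = 3309.79 / 3324.65 × 100 = 99.5530

99.6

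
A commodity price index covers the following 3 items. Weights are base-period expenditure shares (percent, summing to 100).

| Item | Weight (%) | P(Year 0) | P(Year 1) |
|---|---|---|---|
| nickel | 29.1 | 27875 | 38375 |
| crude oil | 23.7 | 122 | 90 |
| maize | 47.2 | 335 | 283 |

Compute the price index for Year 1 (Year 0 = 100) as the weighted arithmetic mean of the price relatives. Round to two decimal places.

nickel: 29.1 × (38375/27875) = 29.1 × 1.376682 = 40.0614
crude oil: 23.7 × (90/122) = 23.7 × 0.737705 = 17.4836
maize: 47.2 × (283/335) = 47.2 × 0.844776 = 39.8734
Index = Σ wᵢ·(p₁ᵢ/p₀ᵢ) = 40.0614 + 17.4836 + 39.8734 = 97.4185

97.42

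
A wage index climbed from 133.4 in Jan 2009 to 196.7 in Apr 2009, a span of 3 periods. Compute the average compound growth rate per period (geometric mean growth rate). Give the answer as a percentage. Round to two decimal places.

13.82%

Growth factor = (196.7/133.4)^(1/3) = (1.474513)^(1/3) = 1.138194
Growth rate = 1.138194 − 1 = 0.138194 = 13.8194%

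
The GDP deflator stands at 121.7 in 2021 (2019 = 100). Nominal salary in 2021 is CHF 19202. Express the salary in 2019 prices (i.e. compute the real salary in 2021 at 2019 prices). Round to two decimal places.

Real = Nominal ÷ (Index/100) = 19202 ÷ (121.7/100)
     = 19202 ÷ 1.217 = 15778.1430

15778.14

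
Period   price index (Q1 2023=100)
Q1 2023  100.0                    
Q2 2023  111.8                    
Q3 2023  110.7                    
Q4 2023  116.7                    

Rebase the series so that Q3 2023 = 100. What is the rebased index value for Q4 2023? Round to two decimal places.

105.42

Rebased(Q4 2023) = 116.7 / 110.7 × 100 = 105.4201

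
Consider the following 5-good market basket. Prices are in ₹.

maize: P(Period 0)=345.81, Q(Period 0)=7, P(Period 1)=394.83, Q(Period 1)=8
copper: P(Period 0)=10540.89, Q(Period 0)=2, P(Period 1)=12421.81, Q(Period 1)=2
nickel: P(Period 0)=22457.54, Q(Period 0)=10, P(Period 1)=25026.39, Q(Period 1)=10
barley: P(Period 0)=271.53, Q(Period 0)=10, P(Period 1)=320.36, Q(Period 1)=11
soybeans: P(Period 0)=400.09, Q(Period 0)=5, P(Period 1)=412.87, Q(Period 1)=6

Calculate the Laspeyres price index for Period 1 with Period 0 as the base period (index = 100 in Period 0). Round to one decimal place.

Laspeyres price index uses base-period quantities as weights.
ΣP(Period 1)·Q(Period 0) = 394.83×7 + 12421.81×2 + 25026.39×10 + 320.36×10 + 412.87×5 = 2763.81 + 24843.62 + 250263.9 + 3203.6 + 2064.35 = 283139.28
ΣP(Period 0)·Q(Period 0) = 345.81×7 + 10540.89×2 + 22457.54×10 + 271.53×10 + 400.09×5 = 2420.67 + 21081.78 + 224575.4 + 2715.3 + 2000.45 = 252793.6
Index = 283139.28 / 252793.6 × 100 = 112.0041

112.0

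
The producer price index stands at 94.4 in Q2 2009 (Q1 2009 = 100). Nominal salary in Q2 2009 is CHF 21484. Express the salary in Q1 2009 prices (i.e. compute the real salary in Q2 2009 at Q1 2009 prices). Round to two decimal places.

Real = Nominal ÷ (Index/100) = 21484 ÷ (94.4/100)
     = 21484 ÷ 0.944 = 22758.4746

22758.47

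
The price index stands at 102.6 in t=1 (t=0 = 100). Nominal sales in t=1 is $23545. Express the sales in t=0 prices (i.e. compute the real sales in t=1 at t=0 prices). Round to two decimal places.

Real = Nominal ÷ (Index/100) = 23545 ÷ (102.6/100)
     = 23545 ÷ 1.026 = 22948.3431

22948.34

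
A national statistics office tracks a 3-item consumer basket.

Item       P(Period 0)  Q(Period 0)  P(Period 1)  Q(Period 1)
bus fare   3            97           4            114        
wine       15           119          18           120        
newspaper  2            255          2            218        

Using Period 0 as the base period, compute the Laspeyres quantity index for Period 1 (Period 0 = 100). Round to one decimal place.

99.7

Laspeyres quantity index uses base-period prices as weights.
ΣP(Period 0)·Q(Period 1) = 3×114 + 15×120 + 2×218 = 342 + 1800 + 436 = 2578
ΣP(Period 0)·Q(Period 0) = 3×97 + 15×119 + 2×255 = 291 + 1785 + 510 = 2586
Index = 2578 / 2586 × 100 = 99.6906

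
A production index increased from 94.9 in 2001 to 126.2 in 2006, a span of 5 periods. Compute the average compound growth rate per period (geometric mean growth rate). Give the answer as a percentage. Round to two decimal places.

5.87%

Growth factor = (126.2/94.9)^(1/5) = (1.329821)^(1/5) = 1.058665
Growth rate = 1.058665 − 1 = 0.058665 = 5.8665%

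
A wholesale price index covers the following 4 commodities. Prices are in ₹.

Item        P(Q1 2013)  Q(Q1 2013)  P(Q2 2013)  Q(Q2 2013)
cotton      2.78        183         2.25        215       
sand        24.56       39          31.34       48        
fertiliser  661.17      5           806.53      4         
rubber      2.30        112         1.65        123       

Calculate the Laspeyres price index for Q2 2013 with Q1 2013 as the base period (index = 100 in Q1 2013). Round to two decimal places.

116.33

Laspeyres price index uses base-period quantities as weights.
ΣP(Q2 2013)·Q(Q1 2013) = 2.25×183 + 31.34×39 + 806.53×5 + 1.65×112 = 411.75 + 1222.26 + 4032.65 + 184.8 = 5851.46
ΣP(Q1 2013)·Q(Q1 2013) = 2.78×183 + 24.56×39 + 661.17×5 + 2.30×112 = 508.74 + 957.84 + 3305.85 + 257.6 = 5030.03
Index = 5851.46 / 5030.03 × 100 = 116.3305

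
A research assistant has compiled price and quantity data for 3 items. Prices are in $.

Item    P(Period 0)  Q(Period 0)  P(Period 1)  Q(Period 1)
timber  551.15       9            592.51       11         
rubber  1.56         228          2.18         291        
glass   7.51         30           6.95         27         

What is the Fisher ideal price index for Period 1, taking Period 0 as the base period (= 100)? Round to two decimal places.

109.10

Laspeyres component (base-period weights):
ΣP(Period 1)Q(Period 0) = 592.51×9 + 2.18×228 + 6.95×30 = 5332.59 + 497.04 + 208.5 = 6038.13
ΣP(Period 0)Q(Period 0) = 551.15×9 + 1.56×228 + 7.51×30 = 4960.35 + 355.68 + 225.3 = 5541.33
L = 6038.13 / 5541.33 × 100 = 108.9654
Paasche component (current-period weights):
ΣP(Period 1)Q(Period 1) = 592.51×11 + 2.18×291 + 6.95×27 = 6517.61 + 634.38 + 187.65 = 7339.64
ΣP(Period 0)Q(Period 1) = 551.15×11 + 1.56×291 + 7.51×27 = 6062.65 + 453.96 + 202.77 = 6719.38
P = 7339.64 / 6719.38 × 100 = 109.2309
Fisher = √(L × P) = √(108.9654 × 109.2309) = 109.0981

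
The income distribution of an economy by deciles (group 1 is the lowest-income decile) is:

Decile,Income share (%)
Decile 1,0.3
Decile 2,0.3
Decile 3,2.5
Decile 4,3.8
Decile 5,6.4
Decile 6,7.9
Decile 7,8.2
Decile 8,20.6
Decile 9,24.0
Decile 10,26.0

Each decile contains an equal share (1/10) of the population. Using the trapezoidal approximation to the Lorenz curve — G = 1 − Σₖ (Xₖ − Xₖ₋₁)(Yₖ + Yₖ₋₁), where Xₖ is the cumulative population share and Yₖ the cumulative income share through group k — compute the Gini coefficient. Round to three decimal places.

0.502

Cumulative income shares Yₖ: 0.0030, 0.0060, 0.0310, 0.0690, 0.1330, 0.2120, 0.2940, 0.5000, 0.7400, 1.0000
Σ (Xₖ−Xₖ₋₁)(Yₖ+Yₖ₋₁) = (1/10)(0.0030+0.0000) + (1/10)(0.0060+0.0030) + (1/10)(0.0310+0.0060) + (1/10)(0.0690+0.0310) + (1/10)(0.1330+0.0690) + (1/10)(0.2120+0.1330) + (1/10)(0.2940+0.2120) + (1/10)(0.5000+0.2940) + (1/10)(0.7400+0.5000) + (1/10)(1.0000+0.7400)
  = 0.0003 + 0.0009 + 0.0037 + 0.0100 + 0.0202 + 0.0345 + 0.0506 + 0.0794 + 0.1240 + 0.1740 = 0.4976
G = 1 − 0.4976 = 0.5024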